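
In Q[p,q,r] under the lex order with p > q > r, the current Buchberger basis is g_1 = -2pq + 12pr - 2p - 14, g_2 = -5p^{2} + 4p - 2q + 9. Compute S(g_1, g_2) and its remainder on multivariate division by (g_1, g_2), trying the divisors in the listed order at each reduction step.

S(g_1, g_2) = -6p^{2}r + p^{2} + \tfrac{4}{5}pq + 7p - \tfrac{2}{5}q^{2} + \tfrac{9}{5}q; remainder on division = 7p - \tfrac{2}{5}q^{2} + \tfrac{12}{5}qr + \tfrac{7}{5}q - \tfrac{54}{5}r - \tfrac{19}{5}.

lcm(LM(g_1), LM(g_2)) = p^{2}q.
S = (lcm/LT(g_1))·g_1 − (lcm/LT(g_2))·g_2 = -6p^{2}r + p^{2} + \tfrac{4}{5}pq + 7p - \tfrac{2}{5}q^{2} + \tfrac{9}{5}q.
Reduce S modulo (g_1, g_2) in that order:
  leading term p^{2}r: subtract (\tfrac{6}{5}r)·g_2 from -6p^{2}r + p^{2} + \tfrac{4}{5}pq + 7p - \tfrac{2}{5}q^{2} + \tfrac{9}{5}q → p^{2} + \tfrac{4}{5}pq - \tfrac{24}{5}pr + 7p - \tfrac{2}{5}q^{2} + \tfrac{12}{5}qr + \tfrac{9}{5}q - \tfrac{54}{5}r
  leading term p^{2}: subtract (-\tfrac{1}{5})·g_2 from p^{2} + \tfrac{4}{5}pq - \tfrac{24}{5}pr + 7p - \tfrac{2}{5}q^{2} + \tfrac{12}{5}qr + \tfrac{9}{5}q - \tfrac{54}{5}r → \tfrac{4}{5}pq - \tfrac{24}{5}pr + \tfrac{39}{5}p - \tfrac{2}{5}q^{2} + \tfrac{12}{5}qr + \tfrac{7}{5}q - \tfrac{54}{5}r + \tfrac{9}{5}
  leading term pq: subtract (-\tfrac{2}{5})·g_1 from \tfrac{4}{5}pq - \tfrac{24}{5}pr + \tfrac{39}{5}p - \tfrac{2}{5}q^{2} + \tfrac{12}{5}qr + \tfrac{7}{5}q - \tfrac{54}{5}r + \tfrac{9}{5} → 7p - \tfrac{2}{5}q^{2} + \tfrac{12}{5}qr + \tfrac{7}{5}q - \tfrac{54}{5}r - \tfrac{19}{5}
  leading term p: no divisor's leading term divides it; move 7p to the remainder.
  leading term q^{2}: no divisor's leading term divides it; move -\tfrac{2}{5}q^{2} to the remainder.
  leading term qr: no divisor's leading term divides it; move \tfrac{12}{5}qr to the remainder.
  leading term q: no divisor's leading term divides it; move \tfrac{7}{5}q to the remainder.
  leading term r: no divisor's leading term divides it; move -\tfrac{54}{5}r to the remainder.
  leading term 1: no divisor's leading term divides it; move -\tfrac{19}{5} to the remainder.
The remainder 7p - \tfrac{2}{5}q^{2} + \tfrac{12}{5}qr + \tfrac{7}{5}q - \tfrac{54}{5}r - \tfrac{19}{5} is nonzero, so it would be added as the next basis element.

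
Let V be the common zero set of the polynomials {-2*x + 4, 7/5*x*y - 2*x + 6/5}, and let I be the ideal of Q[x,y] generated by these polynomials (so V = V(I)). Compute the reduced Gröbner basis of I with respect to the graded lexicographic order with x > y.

The reduced Gröbner basis is the canonical form of the ideal for this ordering.

f_1 = -2*x + 4, LT = x.
f_2 = 7/5*x*y - 2*x + 6/5, LT = x*y.

S(f_1,f_2): lcm = x*y. S = 10/7*x - 2*y - 6/7.
  reduce S modulo (f_1, f_2):
  remainder -2*y + 2 ≠ 0; add g_3 = -2*y + 2 to the basis.

The other S-polynomials (S(f_1,g_3), S(f_2,g_3)) all reduce to 0 modulo the current basis, so we have a Gröbner basis.
Inter-reduce: drop elements whose leading term is divisible by another's, tail-reduce, and make monic.

G = {x - 2, y - 1}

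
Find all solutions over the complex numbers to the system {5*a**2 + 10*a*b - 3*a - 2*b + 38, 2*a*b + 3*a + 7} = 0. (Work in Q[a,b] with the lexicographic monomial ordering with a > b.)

{(1, -5), (13/10 + sqrt(309)/10, 7/4 - sqrt(309)/4), (13/10 - sqrt(309)/10, 7/4 + sqrt(309)/4)}

Compute a lex Gröbner basis by Buchberger's algorithm.
f_1 = 5*a**2 + 10*a*b - 3*a - 2*b + 38, LT = a**2.
f_2 = 2*a*b + 3*a + 7, LT = a*b.

S(f_1,f_2): lcm = a**2*b. S = -3/2*a**2 + 2*a*b**2 - 3/5*a*b - 7/2*a - 2/5*b**2 + 38/5*b.
  leading term a**2: subtract (-3/10)·f_1 from -3/2*a**2 + 2*a*b**2 - 3/5*a*b - 7/2*a - 2/5*b**2 + 38/5*b → 2*a*b**2 + 12/5*a*b - 22/5*a - 2/5*b**2 + 7*b + 57/5
  leading term a*b**2: subtract (b)·f_2 from 2*a*b**2 + 12/5*a*b - 22/5*a - 2/5*b**2 + 7*b + 57/5 → -3/5*a*b - 22/5*a - 2/5*b**2 + 57/5
  leading term a*b: subtract (-3/10)·f_2 from -3/5*a*b - 22/5*a - 2/5*b**2 + 57/5 → -7/2*a - 2/5*b**2 + 27/2
  leading term a: no divisor's leading term divides it; move -7/2*a to the remainder.
  leading term b**2: no divisor's leading term divides it; move -2/5*b**2 to the remainder.
  leading term 1: no divisor's leading term divides it; move 27/2 to the remainder.
  remainder -7/2*a - 2/5*b**2 + 27/2 ≠ 0; add h_3 = -7/2*a - 2/5*b**2 + 27/2 to the basis.

S(f_2,h_3): lcm = a*b. S = 3/2*a - 4/35*b**3 + 27/7*b + 7/2.
  leading term a: subtract (-3/7)·h_3 from 3/2*a - 4/35*b**3 + 27/7*b + 7/2 → -4/35*b**3 - 6/35*b**2 + 27/7*b + 65/7
  leading term b**3: no divisor's leading term divides it; move -4/35*b**3 to the remainder.
  leading term b**2: no divisor's leading term divides it; move -6/35*b**2 to the remainder.
  leading term b: no divisor's leading term divides it; move 27/7*b to the remainder.
  leading term 1: no divisor's leading term divides it; move 65/7 to the remainder.
  remainder -4/35*b**3 - 6/35*b**2 + 27/7*b + 65/7 ≠ 0; add h_4 = -4/35*b**3 - 6/35*b**2 + 27/7*b + 65/7 to the basis.

The other S-polynomials (S(f_1,h_3), S(f_1,h_4), S(f_2,h_4), S(h_3,h_4)) all reduce to 0 modulo the current basis, so we have a Gröbner basis.
Inter-reduce: drop elements whose leading term is divisible by another's, tail-reduce, and make monic.
Reduced Gröbner basis: {a + 4/35*b**2 - 27/7, b**3 + 3/2*b**2 - 135/4*b - 325/4}.

Elimination: the polynomial b**3 + 3/2*b**2 - 135/4*b - 325/4 lies in the elimination ideal for b, so b ∈ {-5, 7/4 - sqrt(309)/4, 7/4 + sqrt(309)/4}. For each such b, the remaining basis elements (now univariate) give the rest of the solution.
  b = -5: the earlier basis element becomes a - 1 = 0, giving a = 1 — point (1, -5).
  b = 7/4 - sqrt(309)/4: the earlier basis element becomes a - sqrt(309)/10 - 13/10 = 0, giving a = 13/10 + sqrt(309)/10 — point (13/10 + sqrt(309)/10, 7/4 - sqrt(309)/4).
  b = 7/4 + sqrt(309)/4: the earlier basis element becomes a - 13/10 + sqrt(309)/10 = 0, giving a = 13/10 - sqrt(309)/10 — point (13/10 - sqrt(309)/10, 7/4 + sqrt(309)/4).
Check: every point annihilates each of the original generators.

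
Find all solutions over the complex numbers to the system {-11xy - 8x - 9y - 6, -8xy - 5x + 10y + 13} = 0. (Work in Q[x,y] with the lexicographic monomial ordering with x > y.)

Compute a lex Gröbner basis by Buchberger's algorithm.
f_1 = -11xy - 8x - 9y - 6, LT = xy.
f_2 = -8xy - 5x + 10y + 13, LT = xy.

S(f_1,f_2): lcm = xy. S = 9/88x + 91/44y + 191/88.
  leading term x: no divisor's leading term divides it; move 9/88x to the remainder.
  leading term y: no divisor's leading term divides it; move 91/44y to the remainder.
  leading term 1: no divisor's leading term divides it; move 191/88 to the remainder.
  remainder 9/88x + 91/44y + 191/88 ≠ 0; add h_3 = 9/88x + 91/44y + 191/88 to the basis.

S(f_1,h_3): lcm = xy. S = 8/11x - 182/9y^2 - 2020/99y + 6/11.
  leading term x: subtract (64/9)·h_3 from 8/11x - 182/9y^2 - 2020/99y + 6/11 → -182/9y^2 - 316/9y - 134/9
  leading term y^2: no divisor's leading term divides it; move -182/9y^2 to the remainder.
  leading term y: no divisor's leading term divides it; move -316/9y to the remainder.
  leading term 1: no divisor's leading term divides it; move -134/9 to the remainder.
  remainder -182/9y^2 - 316/9y - 134/9 ≠ 0; add h_4 = -182/9y^2 - 316/9y - 134/9 to the basis.

S(f_2,h_3): lcm = xy. S = 5/8x - 182/9y^2 - 809/36y - 13/8.
  leading term x: subtract (55/9)·h_3 from 5/8x - 182/9y^2 - 809/36y - 13/8 → -182/9y^2 - 316/9y - 134/9
  leading term y^2: subtract (1)·h_4 from -182/9y^2 - 316/9y - 134/9 → 0
  remainder 0.

S(f_1,h_4): lcm = xy^2. S = -1010/1001xy - 67/91x + 9/11y^2 + 6/11y.
  leading term xy: subtract (1010/11011)·f_1 from -1010/1001xy - 67/91x + 9/11y^2 + 6/11y → -27/11011x + 9/11y^2 + 15096/11011y + 6060/11011
  leading term x: subtract (-24/1001)·h_3 from -27/11011x + 9/11y^2 + 15096/11011y + 6060/11011 → 9/11y^2 + 1422/1001y + 603/1001
  leading term y^2: subtract (-81/2002)·h_4 from 9/11y^2 + 1422/1001y + 603/1001 → 0
  remainder 0.

S(f_2,h_4): lcm = xy^2. S = -809/728xy - 67/91x - 5/4y^2 - 13/8y.
  leading term xy: subtract (809/8008)·f_1 from -809/728xy - 67/91x - 5/4y^2 - 13/8y → 72/1001x - 5/4y^2 - 1433/2002y + 2427/4004
  leading term x: subtract (64/91)·h_3 from 72/1001x - 5/4y^2 - 1433/2002y + 2427/4004 → -5/4y^2 - 395/182y - 335/364
  leading term y^2: subtract (45/728)·h_4 from -5/4y^2 - 395/182y - 335/364 → 0
  remainder 0.

S(h_3,h_4): leading monomials are coprime, so the S-polynomial reduces to 0 (Buchberger's first criterion).
Every S-polynomial of the final basis reduces to 0, so we have a Gröbner basis.
Inter-reduce: drop elements whose leading term is divisible by another's, tail-reduce, and make monic.
Reduced Gröbner basis: {x + 182/9y + 191/9, y^2 + 158/91y + 67/91}.

The lex basis is triangular: the last element involves only y. Solving y^2 + 158/91y + 67/91 = 0 gives y ∈ {-1, -67/91}; substituting each value into the earlier elements determines the remaining variables.
  y = -1: the earlier basis element becomes x + 1 = 0, giving x = -1 — point (-1, -1).
  y = -67/91: the earlier basis element becomes x + 19/3 = 0, giving x = -19/3 — point (-19/3, -67/91).
Substituting each solution back into the original system confirms all equations vanish.

{(-1, -1), (-19/3, -67/91)}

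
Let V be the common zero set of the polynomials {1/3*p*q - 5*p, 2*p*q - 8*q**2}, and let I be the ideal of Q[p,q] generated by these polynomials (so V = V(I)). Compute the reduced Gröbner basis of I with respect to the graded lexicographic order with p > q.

The reduced Gröbner basis is the canonical form of the ideal for this ordering.

f_1 = 1/3*p*q - 5*p, LT = p*q.
f_2 = 2*p*q - 8*q**2, LT = p*q.

S(f_1,f_2): lcm = p*q. S = 4*q**2 - 15*p.
  reduce S modulo (f_1, f_2):
  remainder 4*q**2 - 15*p ≠ 0; add g_3 = 4*q**2 - 15*p to the basis.

S(f_1,g_3): lcm = p*q**2. S = 15/4*p**2 - 15*p*q.
  reduce S modulo (f_1, f_2, g_3):
  remainder 15/4*p**2 - 225*p ≠ 0; add g_4 = 15/4*p**2 - 225*p to the basis.

The other S-polynomials (S(f_2,g_3), S(f_1,g_4), S(f_2,g_4), S(g_3,g_4)) all reduce to 0 modulo the current basis, so we have a Gröbner basis.
Inter-reduce: drop elements whose leading term is divisible by another's, tail-reduce, and make monic.

G = {p**2 - 60*p, p*q - 15*p, q**2 - 15/4*p}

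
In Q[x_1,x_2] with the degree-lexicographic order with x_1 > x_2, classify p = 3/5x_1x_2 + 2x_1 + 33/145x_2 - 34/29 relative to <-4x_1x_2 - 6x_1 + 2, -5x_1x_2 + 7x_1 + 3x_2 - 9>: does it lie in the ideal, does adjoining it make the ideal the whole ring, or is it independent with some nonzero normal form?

3/5x_1x_2 + 2x_1 + 33/145x_2 - 34/29 lies in I (it reduces to 0).

First compute the reduced Gröbner basis of I by Buchberger's algorithm.
f_1 = -4x_1x_2 - 6x_1 + 2, LT = x_1x_2.
f_2 = -5x_1x_2 + 7x_1 + 3x_2 - 9, LT = x_1x_2.

S(f_1,f_2): lcm = x_1x_2. S = 29/10x_1 + 3/5x_2 - 23/10.
  leading term x_1: no divisor's leading term divides it; move 29/10x_1 to the remainder.
  leading term x_2: no divisor's leading term divides it; move 3/5x_2 to the remainder.
  leading term 1: no divisor's leading term divides it; move -23/10 to the remainder.
  remainder 29/10x_1 + 3/5x_2 - 23/10 ≠ 0; add h_3 = 29/10x_1 + 3/5x_2 - 23/10 to the basis.

S(f_1,h_3): lcm = x_1x_2. S = -6/29x_2^2 + 3/2x_1 + 23/29x_2 - 1/2.
  leading term x_2^2: no divisor's leading term divides it; move -6/29x_2^2 to the remainder.
  leading term x_1: subtract (15/29)·h_3 from 3/2x_1 + 23/29x_2 - 1/2 → 14/29x_2 + 20/29
  leading term x_2: no divisor's leading term divides it; move 14/29x_2 to the remainder.
  leading term 1: no divisor's leading term divides it; move 20/29 to the remainder.
  remainder -6/29x_2^2 + 14/29x_2 + 20/29 ≠ 0; add h_4 = -6/29x_2^2 + 14/29x_2 + 20/29 to the basis.

S(f_2,h_3): lcm = x_1x_2. S = -6/29x_2^2 - 7/5x_1 + 28/145x_2 + 9/5.
  leading term x_2^2: subtract (1)·h_4 from -6/29x_2^2 - 7/5x_1 + 28/145x_2 + 9/5 → -7/5x_1 - 42/145x_2 + 161/145
  leading term x_1: subtract (-14/29)·h_3 from -7/5x_1 - 42/145x_2 + 161/145 → 0
  remainder 0.

S(f_1,h_4): lcm = x_1x_2^2. S = 23/6x_1x_2 + 10/3x_1 - 1/2x_2.
  leading term x_1x_2: subtract (-23/24)·f_1 from 23/6x_1x_2 + 10/3x_1 - 1/2x_2 → -29/12x_1 - 1/2x_2 + 23/12
  leading term x_1: subtract (-5/6)·h_3 from -29/12x_1 - 1/2x_2 + 23/12 → 0
  remainder 0.

S(f_2,h_4): lcm = x_1x_2^2. S = 14/15x_1x_2 - 3/5x_2^2 + 10/3x_1 + 9/5x_2.
  leading term x_1x_2: subtract (-7/30)·f_1 from 14/15x_1x_2 - 3/5x_2^2 + 10/3x_1 + 9/5x_2 → -3/5x_2^2 + 29/15x_1 + 9/5x_2 + 7/15
  leading term x_2^2: subtract (29/10)·h_4 from -3/5x_2^2 + 29/15x_1 + 9/5x_2 + 7/15 → 29/15x_1 + 2/5x_2 - 23/15
  leading term x_1: subtract (2/3)·h_3 from 29/15x_1 + 2/5x_2 - 23/15 → 0
  remainder 0.

S(h_3,h_4): leading monomials are coprime, so the S-polynomial reduces to 0 (Buchberger's first criterion).
Every S-polynomial of the final basis reduces to 0, so we have a Gröbner basis.
Inter-reduce: drop elements whose leading term is divisible by another's, tail-reduce, and make monic.
Reduced Gröbner basis: {x_2^2 - 7/3x_2 - 10/3, x_1 + 6/29x_2 - 23/29}.
Label its elements g_1 = x_2^2 - 7/3x_2 - 10/3, g_2 = x_1 + 6/29x_2 - 23/29.

Reduce p = 3/5x_1x_2 + 2x_1 + 33/145x_2 - 34/29 modulo G:
  leading term x_1x_2: subtract (3/5x_2)·g_2 from 3/5x_1x_2 + 2x_1 + 33/145x_2 - 34/29 → -18/145x_2^2 + 2x_1 + 102/145x_2 - 34/29
  leading term x_2^2: subtract (-18/145)·g_1 from -18/145x_2^2 + 2x_1 + 102/145x_2 - 34/29 → 2x_1 + 12/29x_2 - 46/29
  leading term x_1: subtract (2)·g_2 from 2x_1 + 12/29x_2 - 46/29 → 0
  normal form = 0.
Since the normal form is 0, p ∈ I.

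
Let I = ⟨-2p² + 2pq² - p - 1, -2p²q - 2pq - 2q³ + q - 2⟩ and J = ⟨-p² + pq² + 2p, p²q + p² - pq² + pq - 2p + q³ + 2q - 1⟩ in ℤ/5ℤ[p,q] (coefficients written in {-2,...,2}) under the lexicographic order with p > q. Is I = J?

Two ideals are equal iff their reduced Gröbner bases coincide (the reduced basis is unique for a fixed ordering).
Buchberger on the first generating set:
f_1 = -2p² + 2pq² - p - 1, LT = p².
f_2 = -2p²q - 2pq - 2q³ + q - 2, LT = p²q.

S(f_1,f_2): lcm = p²q. S = -pq³ + 2pq - q³ + q - 1.
  reduce S modulo (f_1, f_2):
  remainder -pq³ + 2pq - q³ + q - 1 ≠ 0; add g_3 = -pq³ + 2pq - q³ + q - 1 to the basis.

S(f_1,g_3): lcm = p²q³. S = 2p²q - pq⁵ + 2pq³ + pq - p - 2q³.
  reduce S modulo (f_1, f_2, g_3):
  remainder -pq - p + q⁵ + q² + q - 2 ≠ 0; add g_4 = -pq - p + q⁵ + q² + q - 2 to the basis.

S(g_3,g_4): lcm = pq³. S = -pq² - 2pq + q⁷ + q⁴ + 2q³ - 2q² - q + 1.
  reduce S modulo (f_1, f_2, g_3, g_4):
  remainder p + q⁷ - q⁶ - q⁵ + q⁴ + q³ + q² - 2 ≠ 0; add g_5 = p + q⁷ - q⁶ - q⁵ + q⁴ + q³ + q² - 2 to the basis.

S(f_2,g_5): lcm = p²q. S = -pq⁸ + pq⁷ + pq⁶ - pq⁵ - pq⁴ - pq³ - 2pq + q³ + 2q + 1.
  reduce S modulo (f_1, f_2, g_3, g_4, g_5):
  remainder q⁸ - 2q⁶ + q⁵ + 2q⁴ + 2q³ + 2q² - q + 1 ≠ 0; add g_6 = q⁸ - 2q⁶ + q⁵ + 2q⁴ + 2q³ + 2q² - q + 1 to the basis.

The other S-polynomials (S(f_2,g_3), S(f_1,g_4), S(f_2,g_4), S(f_1,g_5), S(g_3,g_5), S(g_4,g_5), S(f_1,g_6), S(f_2,g_6), S(g_3,g_6), S(g_4,g_6), S(g_5,g_6)) all reduce to 0 modulo the current basis, so we have a Gröbner basis.
Inter-reduce: drop elements whose leading term is divisible by another's, tail-reduce, and make monic.
Reduced Gröbner basis: {p + q⁷ - q⁶ - q⁵ + q⁴ + q³ + q² - 2, q⁸ - 2q⁶ + q⁵ + 2q⁴ + 2q³ + 2q² - q + 1}.

Buchberger on the second generating set:
h_1 = -p² + pq² + 2p, LT = p².
h_2 = p²q + p² - pq² + pq - 2p + q³ + 2q - 1, LT = p²q.

S(h_1,h_2): lcm = p²q. S = -p² - pq³ + pq² + 2pq + 2p - q³ - 2q + 1.
  reduce S modulo (h_1, h_2):
  remainder -pq³ + 2pq - q³ - 2q + 1 ≠ 0; add k_3 = -pq³ + 2pq - q³ - 2q + 1 to the basis.

S(h_1,k_3): lcm = p²q³. S = 2p²q - pq⁵ + 2pq³ - 2pq + p.
  reduce S modulo (h_1, h_2, k_3):
  remainder pq + p + q⁵ - q² + q + 2 ≠ 0; add k_4 = pq + p + q⁵ - q² + q + 2 to the basis.

S(k_3,k_4): lcm = pq³. S = -pq² - 2pq - q⁷ + q⁴ - 2q² + 2q - 1.
  reduce S modulo (h_1, h_2, k_3, k_4):
  remainder p - q⁷ + q⁶ + q⁵ + q⁴ - q³ - 2q² + 1 ≠ 0; add k_5 = p - q⁷ + q⁶ + q⁵ + q⁴ - q³ - 2q² + 1 to the basis.

S(h_2,k_5): lcm = p²q. S = p² + pq⁸ - pq⁷ - pq⁶ - pq⁵ + pq⁴ + 2pq³ - pq² - 2p + q³ + 2q - 1.
  reduce S modulo (h_1, h_2, k_3, k_4, k_5):
  remainder -q⁸ + 2q⁶ + q⁵ + 2q³ - q² - 1 ≠ 0; add k_6 = -q⁸ + 2q⁶ + q⁵ + 2q³ - q² - 1 to the basis.

The other S-polynomials (S(h_2,k_3), S(h_1,k_4), S(h_2,k_4), S(h_1,k_5), S(k_3,k_5), S(k_4,k_5), S(h_1,k_6), S(h_2,k_6), S(k_3,k_6), S(k_4,k_6), S(k_5,k_6)) all reduce to 0 modulo the current basis, so we have a Gröbner basis.
Inter-reduce: drop elements whose leading term is divisible by another's, tail-reduce, and make monic.
Reduced Gröbner basis: {p - q⁷ + q⁶ + q⁵ + q⁴ - q³ - 2q² + 1, q⁸ - 2q⁶ - q⁵ - 2q³ + q² + 1}.

The bases are distinct; the ideals are different.

No, the ideals differ.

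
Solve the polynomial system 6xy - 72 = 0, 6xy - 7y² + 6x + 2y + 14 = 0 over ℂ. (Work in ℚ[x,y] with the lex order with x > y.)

Compute a lex Gröbner basis by Buchberger's algorithm.
f_1 = 6xy - 72, LT = xy.
f_2 = 6xy + 6x - 7y² + 2y + 14, LT = xy.

S(f_1,f_2): lcm = xy. S = -x + 7/6y² - ⅓y - 43/3.
  leading term x: no divisor's leading term divides it; move -x to the remainder.
  leading term y²: no divisor's leading term divides it; move 7/6y² to the remainder.
  leading term y: no divisor's leading term divides it; move -⅓y to the remainder.
  leading term 1: no divisor's leading term divides it; move -43/3 to the remainder.
  remainder -x + 7/6y² - ⅓y - 43/3 ≠ 0; add h_3 = -x + 7/6y² - ⅓y - 43/3 to the basis.

S(f_1,h_3): lcm = xy. S = 7/6y³ - ⅓y² - 43/3y - 12.
  leading term y³: no divisor's leading term divides it; move 7/6y³ to the remainder.
  leading term y²: no divisor's leading term divides it; move -⅓y² to the remainder.
  leading term y: no divisor's leading term divides it; move -43/3y to the remainder.
  leading term 1: no divisor's leading term divides it; move -12 to the remainder.
  remainder 7/6y³ - ⅓y² - 43/3y - 12 ≠ 0; add h_4 = 7/6y³ - ⅓y² - 43/3y - 12 to the basis.

S(f_2,h_3): lcm = xy. S = x + 7/6y³ - 3/2y² - 14y + 7/3.
  leading term x: subtract (-1)·h_3 from x + 7/6y³ - 3/2y² - 14y + 7/3 → 7/6y³ - ⅓y² - 43/3y - 12
  leading term y³: subtract (1)·h_4 from 7/6y³ - ⅓y² - 43/3y - 12 → 0
  remainder 0.

S(f_1,h_4): lcm = xy³. S = 2/7xy² + 86/7xy + 72/7x - 12y².
  leading term xy²: subtract (1/21y)·f_1 from 2/7xy² + 86/7xy + 72/7x - 12y² → 86/7xy + 72/7x - 12y² + 24/7y
  leading term xy: subtract (43/21)·f_1 from 86/7xy + 72/7x - 12y² + 24/7y → 72/7x - 12y² + 24/7y + 1032/7
  leading term x: subtract (-72/7)·h_3 from 72/7x - 12y² + 24/7y + 1032/7 → 0
  remainder 0.

S(f_2,h_4): lcm = xy³. S = 9/7xy² + 86/7xy + 72/7x - 7/6y⁴ + ⅓y³ + 7/3y².
  leading term xy²: subtract (3/14y)·f_1 from 9/7xy² + 86/7xy + 72/7x - 7/6y⁴ + ⅓y³ + 7/3y² → 86/7xy + 72/7x - 7/6y⁴ + ⅓y³ + 7/3y² + 108/7y
  leading term xy: subtract (43/21)·f_1 from 86/7xy + 72/7x - 7/6y⁴ + ⅓y³ + 7/3y² + 108/7y → 72/7x - 7/6y⁴ + ⅓y³ + 7/3y² + 108/7y + 1032/7
  leading term x: subtract (-72/7)·h_3 from 72/7x - 7/6y⁴ + ⅓y³ + 7/3y² + 108/7y + 1032/7 → -7/6y⁴ + ⅓y³ + 43/3y² + 12y
  leading term y⁴: subtract (-y)·h_4 from -7/6y⁴ + ⅓y³ + 43/3y² + 12y → 0
  remainder 0.

S(h_3,h_4): leading monomials are coprime, so the S-polynomial reduces to 0 (Buchberger's first criterion).
Every S-polynomial of the final basis reduces to 0, so we have a Gröbner basis.
Inter-reduce: drop elements whose leading term is divisible by another's, tail-reduce, and make monic.
Reduced Gröbner basis: {x - 7/6y² + ⅓y + 43/3, y³ - 2/7y² - 86/7y - 72/7}.

Since the basis is lex-ordered, y³ - 2/7y² - 86/7y - 72/7 is univariate in y. Its roots are {4, -13/7 - sqrt(43)/7, -13/7 + sqrt(43)/7}. Back-substituting each root into the other basis elements fixes the other coordinates.
  y = 4: the earlier basis element becomes x - 3 = 0, giving x = 3 — point (3, 4).
  y = -13/7 - sqrt(43)/7: the earlier basis element becomes x - 2*sqrt(43)/3 + 26/3 = 0, giving x = -26/3 + 2*sqrt(43)/3 — point (-26/3 + 2*sqrt(43)/3, -13/7 - sqrt(43)/7).
  y = -13/7 + sqrt(43)/7: the earlier basis element becomes x + 2*sqrt(43)/3 + 26/3 = 0, giving x = -26/3 - 2*sqrt(43)/3 — point (-26/3 - 2*sqrt(43)/3, -13/7 + sqrt(43)/7).

{(3, 4), (-26/3 + 2*sqrt(43)/3, -13/7 - sqrt(43)/7), (-26/3 - 2*sqrt(43)/3, -13/7 + sqrt(43)/7)}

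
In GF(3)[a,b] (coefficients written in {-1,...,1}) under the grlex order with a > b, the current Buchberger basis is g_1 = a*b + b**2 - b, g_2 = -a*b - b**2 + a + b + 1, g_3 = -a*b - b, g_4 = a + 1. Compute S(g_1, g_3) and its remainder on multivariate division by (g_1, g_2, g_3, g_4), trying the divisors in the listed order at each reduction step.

S(g_1, g_3) = b**2 + b; remainder on division = b**2 + b.

lcm(LM(g_1), LM(g_3)) = a*b.
S = (lcm/LT(g_1))·g_1 − (lcm/LT(g_3))·g_3 = b**2 + b.
Reduce S modulo (g_1, g_2, g_3, g_4) in that order:
  leading term b**2: no divisor's leading term divides it; move b**2 to the remainder.
  leading term b: no divisor's leading term divides it; move b to the remainder.
The remainder b**2 + b is nonzero, so it would be added as the next basis element.
An S-polynomial is built so that the two leading terms cancel; whether anything survives reduction is exactly the Gröbner-basis criterion.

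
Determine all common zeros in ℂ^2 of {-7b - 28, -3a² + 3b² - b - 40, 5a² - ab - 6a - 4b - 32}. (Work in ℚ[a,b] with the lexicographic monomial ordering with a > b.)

{(2, -4)}

Compute a lex Gröbner basis by Buchberger's algorithm.
f_1 = -7b - 28, LT = b.
f_2 = -3a² + 3b² - b - 40, LT = a².
f_3 = 5a² - ab - 6a - 4b - 32, LT = a².

S(f_1,f_2): leading monomials are coprime, so the S-polynomial reduces to 0 (Buchberger's first criterion).
S(f_1,f_3): leading monomials are coprime, so the S-polynomial reduces to 0 (Buchberger's first criterion).
S(f_2,f_3): lcm = a². S = ⅕ab + 6/5a - b² + 17/15b + 296/15.
  leading term ab: subtract (-1/35a)·f_1 from ⅕ab + 6/5a - b² + 17/15b + 296/15 → ⅖a - b² + 17/15b + 296/15
  leading term a: no divisor's leading term divides it; move ⅖a to the remainder.
  leading term b²: subtract (1/7b)·f_1 from -b² + 17/15b + 296/15 → 77/15b + 296/15
  leading term b: subtract (-11/15)·f_1 from 77/15b + 296/15 → -⅘
  leading term 1: no divisor's leading term divides it; move -⅘ to the remainder.
  remainder ⅖a - ⅘ ≠ 0; add h_4 = ⅖a - ⅘ to the basis.

S(f_1,h_4): leading monomials are coprime, so the S-polynomial reduces to 0 (Buchberger's first criterion).
S(f_2,h_4): lcm = a². S = 2a - b² + ⅓b + 40/3.
  leading term a: subtract (5)·h_4 from 2a - b² + ⅓b + 40/3 → -b² + ⅓b + 52/3
  leading term b²: subtract (1/7b)·f_1 from -b² + ⅓b + 52/3 → 13/3b + 52/3
  leading term b: subtract (-13/21)·f_1 from 13/3b + 52/3 → 0
  remainder 0.

S(f_3,h_4): lcm = a². S = -⅕ab + ⅘a - ⅘b - 32/5.
  leading term ab: subtract (1/35a)·f_1 from -⅕ab + ⅘a - ⅘b - 32/5 → 8/5a - ⅘b - 32/5
  leading term a: subtract (4)·h_4 from 8/5a - ⅘b - 32/5 → -⅘b - 16/5
  leading term b: subtract (4/35)·f_1 from -⅘b - 16/5 → 0
  remainder 0.

Every S-polynomial of the final basis reduces to 0, so we have a Gröbner basis.
Inter-reduce: drop elements whose leading term is divisible by another's, tail-reduce, and make monic.
Reduced Gröbner basis: {a - 2, b + 4}.

From the last basis element, b + 4 = 0, so b takes values in {-4}. Each choice, substituted upward through the basis, yields the corresponding point(s) of the solution set.
  b = -4: the earlier basis element becomes a - 2 = 0, giving a = 2 — point (2, -4).
Check: every point annihilates each of the original generators.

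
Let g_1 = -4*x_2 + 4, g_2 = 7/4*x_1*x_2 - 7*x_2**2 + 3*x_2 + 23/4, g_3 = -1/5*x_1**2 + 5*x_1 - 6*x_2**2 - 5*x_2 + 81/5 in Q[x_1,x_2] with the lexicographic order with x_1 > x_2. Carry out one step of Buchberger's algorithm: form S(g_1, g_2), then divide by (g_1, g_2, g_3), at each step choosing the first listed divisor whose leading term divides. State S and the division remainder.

S(g_1, g_2) = -x_1 + 4*x_2**2 - 12/7*x_2 - 23/7; remainder on division = -x_1 - 1.

lcm(LM(g_1), LM(g_2)) = x_1*x_2.
S = (lcm/LT(g_1))·g_1 − (lcm/LT(g_2))·g_2 = -x_1 + 4*x_2**2 - 12/7*x_2 - 23/7.
Reduce S modulo (g_1, g_2, g_3) in that order:
  leading term x_1: no divisor's leading term divides it; move -x_1 to the remainder.
  leading term x_2**2: subtract (-x_2)·g_1 from 4*x_2**2 - 12/7*x_2 - 23/7 → 16/7*x_2 - 23/7
  leading term x_2: subtract (-4/7)·g_1 from 16/7*x_2 - 23/7 → -1
  leading term 1: no divisor's leading term divides it; move -1 to the remainder.
The remainder -x_1 - 1 is nonzero, so it would be added as the next basis element.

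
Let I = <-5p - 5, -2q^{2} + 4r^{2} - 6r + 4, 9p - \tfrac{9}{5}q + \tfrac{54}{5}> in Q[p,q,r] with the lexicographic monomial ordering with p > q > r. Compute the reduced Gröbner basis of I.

G = {p + 1, q - 1, r^{2} - \tfrac{3}{2}r + \tfrac{1}{2}}

f_1 = -5p - 5, LT = p.
f_2 = -2q^{2} + 4r^{2} - 6r + 4, LT = q^{2}.
f_3 = 9p - \tfrac{9}{5}q + \tfrac{54}{5}, LT = p.

S(f_1,f_3): lcm = p. S = \tfrac{1}{5}q - \tfrac{1}{5}.
  leading term q: no divisor's leading term divides it; move \tfrac{1}{5}q to the remainder.
  leading term 1: no divisor's leading term divides it; move -\tfrac{1}{5} to the remainder.
  remainder \tfrac{1}{5}q - \tfrac{1}{5} ≠ 0; add g_4 = \tfrac{1}{5}q - \tfrac{1}{5} to the basis.

S(f_2,g_4): lcm = q^{2}. S = q - 2r^{2} + 3r - 2.
  leading term q: subtract (5)·g_4 from q - 2r^{2} + 3r - 2 → -2r^{2} + 3r - 1
  leading term r^{2}: no divisor's leading term divides it; move -2r^{2} to the remainder.
  leading term r: no divisor's leading term divides it; move 3r to the remainder.
  leading term 1: no divisor's leading term divides it; move -1 to the remainder.
  remainder -2r^{2} + 3r - 1 ≠ 0; add g_5 = -2r^{2} + 3r - 1 to the basis.

The other S-polynomials (S(f_1,f_2), S(f_2,f_3), S(f_1,g_4), S(f_3,g_4), S(f_1,g_5), S(f_2,g_5), S(f_3,g_5), S(g_4,g_5)) all reduce to 0 modulo the current basis, so we have a Gröbner basis.
Inter-reduce: drop elements whose leading term is divisible by another's, tail-reduce, and make monic.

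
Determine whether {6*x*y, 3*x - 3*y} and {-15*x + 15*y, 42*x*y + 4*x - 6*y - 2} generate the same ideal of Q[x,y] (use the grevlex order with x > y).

Equality of ideals is decidable: compute both reduced Gröbner bases (unique for the ordering) and check whether they agree.
Buchberger on the first generating set:
f_1 = 6*x*y, LT = x*y.
f_2 = 3*x - 3*y, LT = x.

S(f_1,f_2): lcm = x*y. S = y**2.
  leading term y**2: no divisor's leading term divides it; move y**2 to the remainder.
  remainder y**2 ≠ 0; add g_3 = y**2 to the basis.

S(f_1,g_3): lcm = x*y**2. S = 0.
  remainder 0.

S(f_2,g_3): leading monomials are coprime, so the S-polynomial reduces to 0 (Buchberger's first criterion).
Every S-polynomial of the final basis reduces to 0, so we have a Gröbner basis.
Inter-reduce: drop elements whose leading term is divisible by another's, tail-reduce, and make monic.
Reduced Gröbner basis: {y**2, x - y}.

Buchberger on the second generating set:
h_1 = -15*x + 15*y, LT = x.
h_2 = 42*x*y + 4*x - 6*y - 2, LT = x*y.

S(h_1,h_2): lcm = x*y. S = -y**2 - 2/21*x + 1/7*y + 1/21.
  leading term y**2: no divisor's leading term divides it; move -y**2 to the remainder.
  leading term x: subtract (2/315)·h_1 from -2/21*x + 1/7*y + 1/21 → 1/21*y + 1/21
  leading term y: no divisor's leading term divides it; move 1/21*y to the remainder.
  leading term 1: no divisor's leading term divides it; move 1/21 to the remainder.
  remainder -y**2 + 1/21*y + 1/21 ≠ 0; add k_3 = -y**2 + 1/21*y + 1/21 to the basis.

S(h_1,k_3): leading monomials are coprime, so the S-polynomial reduces to 0 (Buchberger's first criterion).
S(h_2,k_3): lcm = x*y**2. S = 1/7*x*y - 1/7*y**2 + 1/21*x - 1/21*y.
  leading term x*y: subtract (-1/105*y)·h_1 from 1/7*x*y - 1/7*y**2 + 1/21*x - 1/21*y → 1/21*x - 1/21*y
  leading term x: subtract (-1/315)·h_1 from 1/21*x - 1/21*y → 0
  remainder 0.

Every S-polynomial of the final basis reduces to 0, so we have a Gröbner basis.
Inter-reduce: drop elements whose leading term is divisible by another's, tail-reduce, and make monic.
Reduced Gröbner basis: {y**2 - 1/21*y - 1/21, x - y}.

The bases are distinct; the ideals are different.

No, the ideals differ.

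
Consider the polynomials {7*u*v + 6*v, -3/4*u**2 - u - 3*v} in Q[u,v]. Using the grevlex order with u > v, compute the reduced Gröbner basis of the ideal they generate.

f_1 = 7*u*v + 6*v, LT = u*v.
f_2 = -3/4*u**2 - u - 3*v, LT = u**2.

S(f_1,f_2): lcm = u**2*v. S = -10/21*u*v - 4*v**2.
  leading term u*v: subtract (-10/147)·f_1 from -10/21*u*v - 4*v**2 → -4*v**2 + 20/49*v
  leading term v**2: no divisor's leading term divides it; move -4*v**2 to the remainder.
  leading term v: no divisor's leading term divides it; move 20/49*v to the remainder.
  remainder -4*v**2 + 20/49*v ≠ 0; add g_3 = -4*v**2 + 20/49*v to the basis.

The other S-polynomials (S(f_1,g_3), S(f_2,g_3)) all reduce to 0 modulo the current basis, so we have a Gröbner basis.

G = {u**2 + 4/3*u + 4*v, u*v + 6/7*v, v**2 - 5/49*v}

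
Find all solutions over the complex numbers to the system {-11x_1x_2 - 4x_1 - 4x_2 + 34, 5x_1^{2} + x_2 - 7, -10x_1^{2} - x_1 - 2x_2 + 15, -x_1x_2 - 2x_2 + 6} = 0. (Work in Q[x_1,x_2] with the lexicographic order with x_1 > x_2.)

{(1, 2)}

Compute a lex Gröbner basis by Buchberger's algorithm.
f_1 = -11x_1x_2 - 4x_1 - 4x_2 + 34, LT = x_1x_2.
f_2 = 5x_1^{2} + x_2 - 7, LT = x_1^{2}.
f_3 = -10x_1^{2} - x_1 - 2x_2 + 15, LT = x_1^{2}.
f_4 = -x_1x_2 - 2x_2 + 6, LT = x_1x_2.

S(f_1,f_2): lcm = x_1^{2}x_2. S = \tfrac{4}{11}x_1^{2} + \tfrac{4}{11}x_1x_2 - \tfrac{34}{11}x_1 - \tfrac{1}{5}x_2^{2} + \tfrac{7}{5}x_2.
  leading term x_1^{2}: subtract (\tfrac{4}{55})·f_2 from \tfrac{4}{11}x_1^{2} + \tfrac{4}{11}x_1x_2 - \tfrac{34}{11}x_1 - \tfrac{1}{5}x_2^{2} + \tfrac{7}{5}x_2 → \tfrac{4}{11}x_1x_2 - \tfrac{34}{11}x_1 - \tfrac{1}{5}x_2^{2} + \tfrac{73}{55}x_2 + \tfrac{28}{55}
  leading term x_1x_2: subtract (-\tfrac{4}{121})·f_1 from \tfrac{4}{11}x_1x_2 - \tfrac{34}{11}x_1 - \tfrac{1}{5}x_2^{2} + \tfrac{73}{55}x_2 + \tfrac{28}{55} → -\tfrac{390}{121}x_1 - \tfrac{1}{5}x_2^{2} + \tfrac{723}{605}x_2 + \tfrac{988}{605}
  leading term x_1: no divisor's leading term divides it; move -\tfrac{390}{121}x_1 to the remainder.
  leading term x_2^{2}: no divisor's leading term divides it; move -\tfrac{1}{5}x_2^{2} to the remainder.
  leading term x_2: no divisor's leading term divides it; move \tfrac{723}{605}x_2 to the remainder.
  leading term 1: no divisor's leading term divides it; move \tfrac{988}{605} to the remainder.
  remainder -\tfrac{390}{121}x_1 - \tfrac{1}{5}x_2^{2} + \tfrac{723}{605}x_2 + \tfrac{988}{605} ≠ 0; add h_5 = -\tfrac{390}{121}x_1 - \tfrac{1}{5}x_2^{2} + \tfrac{723}{605}x_2 + \tfrac{988}{605} to the basis.

S(f_1,f_3): lcm = x_1^{2}x_2. S = \tfrac{4}{11}x_1^{2} + \tfrac{29}{110}x_1x_2 - \tfrac{34}{11}x_1 - \tfrac{1}{5}x_2^{2} + \tfrac{3}{2}x_2.
  leading term x_1^{2}: subtract (\tfrac{4}{55})·f_2 from \tfrac{4}{11}x_1^{2} + \tfrac{29}{110}x_1x_2 - \tfrac{34}{11}x_1 - \tfrac{1}{5}x_2^{2} + \tfrac{3}{2}x_2 → \tfrac{29}{110}x_1x_2 - \tfrac{34}{11}x_1 - \tfrac{1}{5}x_2^{2} + \tfrac{157}{110}x_2 + \tfrac{28}{55}
  leading term x_1x_2: subtract (-\tfrac{29}{1210})·f_1 from \tfrac{29}{110}x_1x_2 - \tfrac{34}{11}x_1 - \tfrac{1}{5}x_2^{2} + \tfrac{157}{110}x_2 + \tfrac{28}{55} → -\tfrac{1928}{605}x_1 - \tfrac{1}{5}x_2^{2} + \tfrac{1611}{1210}x_2 + \tfrac{801}{605}
  leading term x_1: subtract (\tfrac{964}{975})·h_5 from -\tfrac{1928}{605}x_1 - \tfrac{1}{5}x_2^{2} + \tfrac{1611}{1210}x_2 + \tfrac{801}{605} → -\tfrac{11}{4875}x_2^{2} + \tfrac{487}{3250}x_2 - \tfrac{109}{375}
  leading term x_2^{2}: no divisor's leading term divides it; move -\tfrac{11}{4875}x_2^{2} to the remainder.
  leading term x_2: no divisor's leading term divides it; move \tfrac{487}{3250}x_2 to the remainder.
  leading term 1: no divisor's leading term divides it; move -\tfrac{109}{375} to the remainder.
  remainder -\tfrac{11}{4875}x_2^{2} + \tfrac{487}{3250}x_2 - \tfrac{109}{375} ≠ 0; add h_6 = -\tfrac{11}{4875}x_2^{2} + \tfrac{487}{3250}x_2 - \tfrac{109}{375} to the basis.

S(f_1,f_4): lcm = x_1x_2. S = \tfrac{4}{11}x_1 - \tfrac{18}{11}x_2 + \tfrac{32}{11}.
  leading term x_1: subtract (-\tfrac{22}{195})·h_5 from \tfrac{4}{11}x_1 - \tfrac{18}{11}x_2 + \tfrac{32}{11} → -\tfrac{22}{975}x_2^{2} - \tfrac{488}{325}x_2 + \tfrac{232}{75}
  leading term x_2^{2}: subtract (10)·h_6 from -\tfrac{22}{975}x_2^{2} - \tfrac{488}{325}x_2 + \tfrac{232}{75} → -3x_2 + 6
  leading term x_2: no divisor's leading term divides it; move -3x_2 to the remainder.
  leading term 1: no divisor's leading term divides it; move 6 to the remainder.
  remainder -3x_2 + 6 ≠ 0; add h_7 = -3x_2 + 6 to the basis.

The other S-polynomials (S(f_2,f_3), S(f_2,f_4), S(f_3,f_4), S(f_1,h_5), S(f_2,h_5), S(f_3,h_5), S(f_4,h_5), S(f_1,h_6), S(f_2,h_6), S(f_3,h_6), S(f_4,h_6), S(h_5,h_6), S(f_1,h_7), S(f_2,h_7), S(f_3,h_7), S(f_4,h_7), S(h_5,h_7), S(h_6,h_7)) all reduce to 0 modulo the current basis, so we have a Gröbner basis.
Inter-reduce: drop elements whose leading term is divisible by another's, tail-reduce, and make monic.
Reduced Gröbner basis: {x_1 - 1, x_2 - 2}.

Since the basis is lex-ordered, x_2 - 2 is univariate in x_2. Its roots are {2}. Back-substituting each root into the other basis elements fixes the other coordinates.
  x_2 = 2: the earlier basis element becomes x_1 - 1 = 0, giving x_1 = 1 — point (1, 2).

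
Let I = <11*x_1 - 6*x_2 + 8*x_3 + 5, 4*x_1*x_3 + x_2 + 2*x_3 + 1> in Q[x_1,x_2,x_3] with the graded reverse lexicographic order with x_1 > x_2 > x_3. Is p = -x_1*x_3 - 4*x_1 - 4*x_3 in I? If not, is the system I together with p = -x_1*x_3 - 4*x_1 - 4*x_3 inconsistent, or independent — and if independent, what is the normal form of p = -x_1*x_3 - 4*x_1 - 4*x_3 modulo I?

-x_1*x_3 - 4*x_1 - 4*x_3 is independent of I; its normal form modulo I is -85/44*x_2 - 13/22*x_3 + 91/44.

First compute the reduced Gröbner basis of I by Buchberger's algorithm.
f_1 = 11*x_1 - 6*x_2 + 8*x_3 + 5, LT = x_1.
f_2 = 4*x_1*x_3 + x_2 + 2*x_3 + 1, LT = x_1*x_3.

S(f_1,f_2): lcm = x_1*x_3. S = -6/11*x_2*x_3 + 8/11*x_3**2 - 1/4*x_2 - 1/22*x_3 - 1/4.
  leading term x_2*x_3: no divisor's leading term divides it; move -6/11*x_2*x_3 to the remainder.
  leading term x_3**2: no divisor's leading term divides it; move 8/11*x_3**2 to the remainder.
  leading term x_2: no divisor's leading term divides it; move -1/4*x_2 to the remainder.
  leading term x_3: no divisor's leading term divides it; move -1/22*x_3 to the remainder.
  leading term 1: no divisor's leading term divides it; move -1/4 to the remainder.
  remainder -6/11*x_2*x_3 + 8/11*x_3**2 - 1/4*x_2 - 1/22*x_3 - 1/4 ≠ 0; add h_3 = -6/11*x_2*x_3 + 8/11*x_3**2 - 1/4*x_2 - 1/22*x_3 - 1/4 to the basis.

The other S-polynomials (S(f_1,h_3), S(f_2,h_3)) all reduce to 0 modulo the current basis, so we have a Gröbner basis.
Inter-reduce: drop elements whose leading term is divisible by another's, tail-reduce, and make monic.
Reduced Gröbner basis: {x_2*x_3 - 4/3*x_3**2 + 11/24*x_2 + 1/12*x_3 + 11/24, x_1 - 6/11*x_2 + 8/11*x_3 + 5/11}.
Label its elements g_1 = x_2*x_3 - 4/3*x_3**2 + 11/24*x_2 + 1/12*x_3 + 11/24, g_2 = x_1 - 6/11*x_2 + 8/11*x_3 + 5/11.

Reduce p = -x_1*x_3 - 4*x_1 - 4*x_3 modulo G:
  leading term x_1*x_3: subtract (-x_3)·g_2 from -x_1*x_3 - 4*x_1 - 4*x_3 → -6/11*x_2*x_3 + 8/11*x_3**2 - 4*x_1 - 39/11*x_3
  leading term x_2*x_3: subtract (-6/11)·g_1 from -6/11*x_2*x_3 + 8/11*x_3**2 - 4*x_1 - 39/11*x_3 → -4*x_1 + 1/4*x_2 - 7/2*x_3 + 1/4
  leading term x_1: subtract (-4)·g_2 from -4*x_1 + 1/4*x_2 - 7/2*x_3 + 1/4 → -85/44*x_2 - 13/22*x_3 + 91/44
  leading term x_2: no divisor's leading term divides it; move -85/44*x_2 to the remainder.
  leading term x_3: no divisor's leading term divides it; move -13/22*x_3 to the remainder.
  leading term 1: no divisor's leading term divides it; move 91/44 to the remainder.
  normal form = -85/44*x_2 - 13/22*x_3 + 91/44.
The normal form is nonzero, so p ∉ I. Since p minus its normal form lies in I, I + (p) = I + (r) where r = -85/44*x_2 - 13/22*x_3 + 91/44; decide whether this ideal is the whole ring.
Run Buchberger on G together with r (pairs among the g_i already reduce to 0 since G is a Gröbner basis):
g_1 = x_2*x_3 - 4/3*x_3**2 + 11/24*x_2 + 1/12*x_3 + 11/24, LT = x_2*x_3.
g_2 = x_1 - 6/11*x_2 + 8/11*x_3 + 5/11, LT = x_1.
r = -85/44*x_2 - 13/22*x_3 + 91/44, LT = x_2.

S(g_1,r): lcm = x_2*x_3. S = -418/255*x_3**2 + 11/24*x_2 + 1177/1020*x_3 + 11/24.
  leading term x_3**2: no divisor's leading term divides it; move -418/255*x_3**2 to the remainder.
  leading term x_2: subtract (-121/510)·r from 11/24*x_2 + 1177/1020*x_3 + 11/24 → 517/510*x_3 + 242/255
  leading term x_3: no divisor's leading term divides it; move 517/510*x_3 to the remainder.
  leading term 1: no divisor's leading term divides it; move 242/255 to the remainder.
  remainder -418/255*x_3**2 + 517/510*x_3 + 242/255 ≠ 0; add m_4 = -418/255*x_3**2 + 517/510*x_3 + 242/255 to the basis.

The other S-polynomials (S(g_1,g_2), S(g_2,r), S(g_1,m_4), S(g_2,m_4), S(r,m_4)) all reduce to 0 modulo the current basis, so we have a Gröbner basis.
Inter-reduce: drop elements whose leading term is divisible by another's, tail-reduce, and make monic.
Reduced Gröbner basis: {x_3**2 - 47/76*x_3 - 11/19, x_1 + 76/85*x_3 - 11/85, x_2 + 26/85*x_3 - 91/85}.
The reduced Gröbner basis of I + (p) is {x_3**2 - 47/76*x_3 - 11/19, x_1 + 76/85*x_3 - 11/85, x_2 + 26/85*x_3 - 91/85} ≠ {1}, a proper ideal, so the enlarged system stays consistent: p is independent of I, with normal form -85/44*x_2 - 13/22*x_3 + 91/44.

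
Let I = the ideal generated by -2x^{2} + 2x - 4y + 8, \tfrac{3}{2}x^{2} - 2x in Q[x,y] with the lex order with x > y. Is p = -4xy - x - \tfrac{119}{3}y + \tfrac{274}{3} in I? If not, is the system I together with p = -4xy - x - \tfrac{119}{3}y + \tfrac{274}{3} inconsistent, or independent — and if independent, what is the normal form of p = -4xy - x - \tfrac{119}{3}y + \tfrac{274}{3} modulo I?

First compute the reduced Gröbner basis of I by Buchberger's algorithm.
f_1 = -2x^{2} + 2x - 4y + 8, LT = x^{2}.
f_2 = \tfrac{3}{2}x^{2} - 2x, LT = x^{2}.

S(f_1,f_2): lcm = x^{2}. S = \tfrac{1}{3}x + 2y - 4.
  reduce S modulo (f_1, f_2):
  remainder \tfrac{1}{3}x + 2y - 4 ≠ 0; add h_3 = \tfrac{1}{3}x + 2y - 4 to the basis.

S(f_1,h_3): lcm = x^{2}. S = -6xy + 11x + 2y - 4.
  reduce S modulo (f_1, f_2, h_3):
  remainder 36y^{2} - 136y + 128 ≠ 0; add h_4 = 36y^{2} - 136y + 128 to the basis.

The other S-polynomials (S(f_2,h_3), S(f_1,h_4), S(f_2,h_4), S(h_3,h_4)) all reduce to 0 modulo the current basis, so we have a Gröbner basis.
Inter-reduce: drop elements whose leading term is divisible by another's, tail-reduce, and make monic.
Reduced Gröbner basis: {x + 6y - 12, y^{2} - \tfrac{34}{9}y + \tfrac{32}{9}}.
Label its elements g_1 = x + 6y - 12, g_2 = y^{2} - \tfrac{34}{9}y + \tfrac{32}{9}.

Reduce p = -4xy - x - \tfrac{119}{3}y + \tfrac{274}{3} modulo G:
  leading term xy: subtract (-4y)·g_1 from -4xy - x - \tfrac{119}{3}y + \tfrac{274}{3} → -x + 24y^{2} - \tfrac{263}{3}y + \tfrac{274}{3}
  leading term x: subtract (-1)·g_1 from -x + 24y^{2} - \tfrac{263}{3}y + \tfrac{274}{3} → 24y^{2} - \tfrac{245}{3}y + \tfrac{238}{3}
  leading term y^{2}: subtract (24)·g_2 from 24y^{2} - \tfrac{245}{3}y + \tfrac{238}{3} → 9y - 6
  leading term y: no divisor's leading term divides it; move 9y to the remainder.
  leading term 1: no divisor's leading term divides it; move -6 to the remainder.
  normal form = 9y - 6.
The normal form is nonzero, so p ∉ I. Since p minus its normal form lies in I, I + (p) = I + (r) where r = 9y - 6; decide whether this ideal is the whole ring.
Run Buchberger on G together with r (pairs among the g_i already reduce to 0 since G is a Gröbner basis):
g_1 = x + 6y - 12, LT = x.
g_2 = y^{2} - \tfrac{34}{9}y + \tfrac{32}{9}, LT = y^{2}.
r = 9y - 6, LT = y.

S(g_2,r): lcm = y^{2}. S = -\tfrac{28}{9}y + \tfrac{32}{9}.
  reduce S modulo (g_1, g_2, r):
  remainder \tfrac{40}{27} ≠ 0; add m_4 = \tfrac{40}{27} to the basis.

The other S-polynomials (S(g_1,g_2), S(g_1,r), S(g_1,m_4), S(g_2,m_4), S(r,m_4)) all reduce to 0 modulo the current basis, so we have a Gröbner basis.
Inter-reduce: drop elements whose leading term is divisible by another's, tail-reduce, and make monic.
Reduced Gröbner basis: {1}.
The reduced Gröbner basis of I + (p) is {1}: the ideal is the whole ring, so the enlarged system has no common solution — adjoining p is inconsistent.

Adjoining -4xy - x - \tfrac{119}{3}y + \tfrac{274}{3} makes the ideal the whole ring: the system is inconsistent.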